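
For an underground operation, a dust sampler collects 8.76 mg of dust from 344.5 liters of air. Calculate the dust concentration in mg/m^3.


25.4282 mg/m^3

Convert liters to m^3: 1 m^3 = 1000 L
Concentration = mass / volume * 1000
= 8.76 / 344.5 * 1000
= 0.02542815675 * 1000
= 25.4282 mg/m^3


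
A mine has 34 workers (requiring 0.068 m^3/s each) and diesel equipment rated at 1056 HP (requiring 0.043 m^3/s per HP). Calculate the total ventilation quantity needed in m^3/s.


47.72 m^3/s

Airflow for workers:
Q_people = 34 * 0.068 = 2.312 m^3/s
Airflow for diesel equipment:
Q_diesel = 1056 * 0.043 = 45.408 m^3/s
Total ventilation:
Q_total = 2.312 + 45.408
= 47.72 m^3/s


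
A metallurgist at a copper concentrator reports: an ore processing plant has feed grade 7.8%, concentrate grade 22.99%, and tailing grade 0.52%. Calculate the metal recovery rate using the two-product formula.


Using the two-product formula:
R = 100 * c * (f - t) / (f * (c - t))
Numerator = 100 * 22.99 * (7.8 - 0.52)
= 100 * 22.99 * 7.28
= 16736.72
Denominator = 7.8 * (22.99 - 0.52)
= 7.8 * 22.47
= 175.266
R = 16736.72 / 175.266
= 95.4933%

95.4933%


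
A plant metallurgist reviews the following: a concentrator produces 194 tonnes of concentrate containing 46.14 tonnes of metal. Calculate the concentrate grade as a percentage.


23.7835%

Grade = (metal in concentrate / concentrate mass) * 100
= (46.14 / 194) * 100
= 0.2378350515 * 100
= 23.7835%


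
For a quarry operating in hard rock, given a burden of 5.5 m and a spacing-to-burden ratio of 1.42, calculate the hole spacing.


Spacing = burden * ratio
= 5.5 * 1.42
= 7.81 m

7.81 m


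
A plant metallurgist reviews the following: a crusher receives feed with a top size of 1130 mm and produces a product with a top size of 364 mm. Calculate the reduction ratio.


3.1044

Reduction ratio = feed size / product size
= 1130 / 364
= 3.1044


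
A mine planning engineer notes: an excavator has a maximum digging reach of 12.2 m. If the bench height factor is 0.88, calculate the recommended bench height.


Bench height = reach * factor
= 12.2 * 0.88
= 10.736 m

10.736 m


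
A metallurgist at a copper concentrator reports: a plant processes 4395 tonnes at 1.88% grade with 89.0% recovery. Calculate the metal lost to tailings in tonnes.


Total metal in feed:
= 4395 * 1.88 / 100 = 82.626 tonnes
Metal recovered:
= 82.626 * 89.0 / 100 = 73.53714 tonnes
Metal lost to tailings:
= 82.626 - 73.53714
= 9.0889 tonnes

9.0889 tonnes


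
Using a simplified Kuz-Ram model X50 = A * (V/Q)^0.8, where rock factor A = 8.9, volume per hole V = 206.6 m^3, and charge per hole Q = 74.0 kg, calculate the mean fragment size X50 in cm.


20.2353 cm

Compute V/Q:
V/Q = 206.6 / 74.0 = 2.791891892
Raise to the power 0.8:
(V/Q)^0.8 = 2.791891892^0.8 = 2.27362522
Multiply by A:
X50 = 8.9 * 2.27362522
= 20.2353 cm


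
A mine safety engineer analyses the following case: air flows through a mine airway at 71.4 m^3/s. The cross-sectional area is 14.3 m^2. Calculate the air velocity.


4.993 m/s

Velocity = flow rate / cross-sectional area
= 71.4 / 14.3
= 4.993 m/s


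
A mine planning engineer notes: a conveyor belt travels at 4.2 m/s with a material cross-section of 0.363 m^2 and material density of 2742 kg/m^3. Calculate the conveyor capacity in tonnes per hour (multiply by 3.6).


15049.6315 t/h

Volumetric flow = speed * area
= 4.2 * 0.363 = 1.5246 m^3/s
Mass flow = volumetric * density
= 1.5246 * 2742 = 4180.4532 kg/s
Convert to t/h: multiply by 3.6
Capacity = 4180.4532 * 3.6
= 15049.6315 t/h


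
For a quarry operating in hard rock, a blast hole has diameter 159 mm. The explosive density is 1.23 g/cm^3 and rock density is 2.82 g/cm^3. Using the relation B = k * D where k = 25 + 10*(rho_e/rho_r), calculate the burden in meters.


First, compute k:
rho_e / rho_r = 1.23 / 2.82 = 0.4361702128
k = 25 + 10 * 0.4361702128 = 29.36170213
Then, compute burden:
B = k * D / 1000 = 29.36170213 * 159 / 1000
= 4668.510638 / 1000
= 4.6685 m

4.6685 m


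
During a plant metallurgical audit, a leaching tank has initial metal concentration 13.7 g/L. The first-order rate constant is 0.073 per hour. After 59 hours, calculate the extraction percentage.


Compute the exponent:
-k * t = -0.073 * 59 = -4.307
Remaining concentration:
C = 13.7 * exp(-4.307)
= 13.7 * 0.01347391075
= 0.1845925773 g/L
Extracted = 13.7 - 0.1845925773 = 13.51540742 g/L
Extraction % = 13.51540742 / 13.7 * 100
= 98.6526%

98.6526%


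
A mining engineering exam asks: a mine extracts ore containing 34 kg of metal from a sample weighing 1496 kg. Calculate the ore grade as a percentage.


Ore grade = (metal mass / ore mass) * 100
= (34 / 1496) * 100
= 0.02272727273 * 100
= 2.2727%

2.2727%


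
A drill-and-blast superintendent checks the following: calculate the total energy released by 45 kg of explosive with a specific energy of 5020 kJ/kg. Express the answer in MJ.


Energy = mass * specific_energy / 1000
= 45 * 5020 / 1000
= 225900 / 1000
= 225.9 MJ

225.9 MJ


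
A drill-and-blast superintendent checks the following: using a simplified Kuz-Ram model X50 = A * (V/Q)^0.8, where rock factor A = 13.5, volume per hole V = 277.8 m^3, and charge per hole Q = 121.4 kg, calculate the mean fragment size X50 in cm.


Compute V/Q:
V/Q = 277.8 / 121.4 = 2.28830313
Raise to the power 0.8:
(V/Q)^0.8 = 2.28830313^0.8 = 1.939147496
Multiply by A:
X50 = 13.5 * 1.939147496
= 26.1785 cm

26.1785 cm


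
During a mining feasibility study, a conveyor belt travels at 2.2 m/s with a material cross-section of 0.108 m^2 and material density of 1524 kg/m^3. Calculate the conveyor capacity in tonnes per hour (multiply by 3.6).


1303.5686 t/h

Volumetric flow = speed * area
= 2.2 * 0.108 = 0.2376 m^3/s
Mass flow = volumetric * density
= 0.2376 * 1524 = 362.1024 kg/s
Convert to t/h: multiply by 3.6
Capacity = 362.1024 * 3.6
= 1303.5686 t/h


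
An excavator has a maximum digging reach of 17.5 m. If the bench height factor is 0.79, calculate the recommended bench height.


Bench height = reach * factor
= 17.5 * 0.79
= 13.825 m

13.825 m


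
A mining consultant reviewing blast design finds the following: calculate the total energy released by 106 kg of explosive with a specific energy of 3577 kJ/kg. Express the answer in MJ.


379.162 MJ

Energy = mass * specific_energy / 1000
= 106 * 3577 / 1000
= 379162 / 1000
= 379.162 MJ


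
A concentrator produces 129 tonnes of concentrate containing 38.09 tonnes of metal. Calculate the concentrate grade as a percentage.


29.5271%

Grade = (metal in concentrate / concentrate mass) * 100
= (38.09 / 129) * 100
= 0.2952713178 * 100
= 29.5271%


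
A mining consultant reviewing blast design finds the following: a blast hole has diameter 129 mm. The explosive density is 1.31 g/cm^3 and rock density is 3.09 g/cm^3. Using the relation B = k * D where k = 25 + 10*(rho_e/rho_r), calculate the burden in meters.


3.7719 m

First, compute k:
rho_e / rho_r = 1.31 / 3.09 = 0.4239482201
k = 25 + 10 * 0.4239482201 = 29.2394822
Then, compute burden:
B = k * D / 1000 = 29.2394822 * 129 / 1000
= 3771.893204 / 1000
= 3.7719 m


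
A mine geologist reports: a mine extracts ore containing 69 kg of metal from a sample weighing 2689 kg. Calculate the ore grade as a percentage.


Ore grade = (metal mass / ore mass) * 100
= (69 / 2689) * 100
= 0.02566009669 * 100
= 2.566%

2.566%


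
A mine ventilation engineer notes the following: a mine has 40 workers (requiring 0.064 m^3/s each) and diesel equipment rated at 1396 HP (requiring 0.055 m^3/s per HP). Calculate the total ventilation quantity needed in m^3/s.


Airflow for workers:
Q_people = 40 * 0.064 = 2.56 m^3/s
Airflow for diesel equipment:
Q_diesel = 1396 * 0.055 = 76.78 m^3/s
Total ventilation:
Q_total = 2.56 + 76.78
= 79.34 m^3/s

79.34 m^3/s


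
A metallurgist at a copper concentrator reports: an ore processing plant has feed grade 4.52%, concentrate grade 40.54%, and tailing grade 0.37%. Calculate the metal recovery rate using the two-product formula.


Using the two-product formula:
R = 100 * c * (f - t) / (f * (c - t))
Numerator = 100 * 40.54 * (4.52 - 0.37)
= 100 * 40.54 * 4.15
= 16824.1
Denominator = 4.52 * (40.54 - 0.37)
= 4.52 * 40.17
= 181.5684
R = 16824.1 / 181.5684
= 92.6598%

92.6598%


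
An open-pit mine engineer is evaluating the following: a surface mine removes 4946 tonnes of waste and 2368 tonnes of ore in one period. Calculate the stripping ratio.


Stripping ratio = waste tonnage / ore tonnage
= 4946 / 2368
= 2.0887

2.0887


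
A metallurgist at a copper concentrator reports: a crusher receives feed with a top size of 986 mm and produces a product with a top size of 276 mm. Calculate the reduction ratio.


Reduction ratio = feed size / product size
= 986 / 276
= 3.5725

3.5725


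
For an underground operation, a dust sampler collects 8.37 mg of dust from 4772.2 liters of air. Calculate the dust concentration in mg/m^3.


1.7539 mg/m^3

Convert liters to m^3: 1 m^3 = 1000 L
Concentration = mass / volume * 1000
= 8.37 / 4772.2 * 1000
= 0.001753908051 * 1000
= 1.7539 mg/m^3


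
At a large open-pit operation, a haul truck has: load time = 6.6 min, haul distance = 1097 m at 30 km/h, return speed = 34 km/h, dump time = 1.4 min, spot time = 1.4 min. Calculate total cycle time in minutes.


Convert haul speed to m/min: 30 * 1000/60 = 500 m/min
Haul time = 1097 / 500 = 2.194 min
Convert return speed to m/min: 34 * 1000/60 = 566.6666667 m/min
Return time = 1097 / 566.6666667 = 1.935882353 min
Total cycle time:
= 6.6 + 2.194 + 1.4 + 1.935882353 + 1.4
= 13.5299 min

13.5299 min


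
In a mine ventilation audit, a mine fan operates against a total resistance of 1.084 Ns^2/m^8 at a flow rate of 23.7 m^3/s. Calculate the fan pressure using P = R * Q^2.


Compute Q^2:
Q^2 = 23.7^2 = 561.69
Compute pressure:
P = R * Q^2 = 1.084 * 561.69
= 608.872 Pa

608.872 Pa


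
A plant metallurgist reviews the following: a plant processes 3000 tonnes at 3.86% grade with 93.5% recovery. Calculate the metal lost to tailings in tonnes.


Total metal in feed:
= 3000 * 3.86 / 100 = 115.8 tonnes
Metal recovered:
= 115.8 * 93.5 / 100 = 108.273 tonnes
Metal lost to tailings:
= 115.8 - 108.273
= 7.527 tonnes

7.527 tonnes


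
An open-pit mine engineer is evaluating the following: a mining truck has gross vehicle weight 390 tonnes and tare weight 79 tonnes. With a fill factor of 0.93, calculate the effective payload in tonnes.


Maximum payload = gross - tare
= 390 - 79 = 311 tonnes
Effective payload = max payload * fill factor
= 311 * 0.93
= 289.23 tonnes

289.23 tonnes


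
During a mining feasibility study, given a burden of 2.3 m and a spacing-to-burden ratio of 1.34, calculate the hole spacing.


Spacing = burden * ratio
= 2.3 * 1.34
= 3.082 m

3.082 m


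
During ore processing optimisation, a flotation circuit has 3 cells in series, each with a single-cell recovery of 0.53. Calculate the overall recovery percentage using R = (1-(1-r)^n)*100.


89.6177%

Complement of single-cell recovery:
1 - r = 1 - 0.53 = 0.47
Raise to power n:
(1 - r)^3 = 0.47^3 = 0.103823
Overall recovery:
R = (1 - 0.103823) * 100
= 89.6177%


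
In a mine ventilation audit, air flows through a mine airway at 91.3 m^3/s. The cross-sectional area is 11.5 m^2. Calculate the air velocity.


Velocity = flow rate / cross-sectional area
= 91.3 / 11.5
= 7.9391 m/s

7.9391 m/s


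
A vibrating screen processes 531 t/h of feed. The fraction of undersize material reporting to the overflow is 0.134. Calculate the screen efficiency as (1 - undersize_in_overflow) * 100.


Screen efficiency = (1 - fraction of undersize in overflow) * 100
= (1 - 0.134) * 100
= 0.866 * 100
= 86.6%

86.6%


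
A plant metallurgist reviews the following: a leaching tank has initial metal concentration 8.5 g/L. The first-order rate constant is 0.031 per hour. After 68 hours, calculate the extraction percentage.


Compute the exponent:
-k * t = -0.031 * 68 = -2.108
Remaining concentration:
C = 8.5 * exp(-2.108)
= 8.5 * 0.121480685
= 1.032585823 g/L
Extracted = 8.5 - 1.032585823 = 7.467414177 g/L
Extraction % = 7.467414177 / 8.5 * 100
= 87.8519%

87.8519%


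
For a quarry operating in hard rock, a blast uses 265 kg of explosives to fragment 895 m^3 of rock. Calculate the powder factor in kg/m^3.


Powder factor = explosive mass / rock volume
= 265 / 895
= 0.2961 kg/m^3

0.2961 kg/m^3


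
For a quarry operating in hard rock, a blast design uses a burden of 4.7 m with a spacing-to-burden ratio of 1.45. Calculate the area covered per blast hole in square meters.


32.0305 m^2

First, find the spacing:
Spacing = burden * ratio = 4.7 * 1.45
= 6.815 m
Then, calculate the area:
Area = burden * spacing = 4.7 * 6.815
= 32.0305 m^2


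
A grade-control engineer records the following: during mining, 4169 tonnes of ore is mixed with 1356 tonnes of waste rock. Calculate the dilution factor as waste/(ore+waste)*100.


24.543%

Total material = ore + waste
= 4169 + 1356 = 5525 tonnes
Dilution = waste / total * 100
= 1356 / 5525 * 100
= 0.2454298643 * 100
= 24.543%


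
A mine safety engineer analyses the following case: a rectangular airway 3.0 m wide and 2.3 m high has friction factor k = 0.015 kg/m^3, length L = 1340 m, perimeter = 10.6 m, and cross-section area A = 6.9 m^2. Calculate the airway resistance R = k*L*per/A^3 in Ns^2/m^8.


Compute the numerator:
k * L * per = 0.015 * 1340 * 10.6
= 213.06
Compute the denominator:
A^3 = 6.9^3 = 328.509
Resistance:
R = 213.06 / 328.509
= 0.6486 Ns^2/m^8

0.6486 Ns^2/m^8


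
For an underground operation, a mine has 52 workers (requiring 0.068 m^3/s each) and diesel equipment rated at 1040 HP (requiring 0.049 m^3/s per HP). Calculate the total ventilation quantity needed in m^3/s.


54.496 m^3/s

Airflow for workers:
Q_people = 52 * 0.068 = 3.536 m^3/s
Airflow for diesel equipment:
Q_diesel = 1040 * 0.049 = 50.96 m^3/s
Total ventilation:
Q_total = 3.536 + 50.96
= 54.496 m^3/s


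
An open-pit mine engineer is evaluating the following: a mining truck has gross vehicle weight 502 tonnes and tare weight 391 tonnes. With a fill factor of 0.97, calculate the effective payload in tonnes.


Maximum payload = gross - tare
= 502 - 391 = 111 tonnes
Effective payload = max payload * fill factor
= 111 * 0.97
= 107.67 tonnes

107.67 tonnes


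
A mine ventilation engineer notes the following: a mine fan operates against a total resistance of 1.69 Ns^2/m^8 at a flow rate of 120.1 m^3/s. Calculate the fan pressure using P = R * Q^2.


24376.5769 Pa

Compute Q^2:
Q^2 = 120.1^2 = 14424.01
Compute pressure:
P = R * Q^2 = 1.69 * 14424.01
= 24376.5769 Pa


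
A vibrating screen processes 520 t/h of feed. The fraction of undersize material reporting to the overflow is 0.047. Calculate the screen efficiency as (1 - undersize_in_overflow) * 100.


95.3%

Screen efficiency = (1 - fraction of undersize in overflow) * 100
= (1 - 0.047) * 100
= 0.953 * 100
= 95.3%


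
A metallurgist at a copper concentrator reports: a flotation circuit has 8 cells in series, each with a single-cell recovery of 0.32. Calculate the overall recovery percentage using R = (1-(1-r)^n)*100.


95.4284%

Complement of single-cell recovery:
1 - r = 1 - 0.32 = 0.68
Raise to power n:
(1 - r)^8 = 0.68^8 = 0.04571632397
Overall recovery:
R = (1 - 0.04571632397) * 100
= 95.4284%


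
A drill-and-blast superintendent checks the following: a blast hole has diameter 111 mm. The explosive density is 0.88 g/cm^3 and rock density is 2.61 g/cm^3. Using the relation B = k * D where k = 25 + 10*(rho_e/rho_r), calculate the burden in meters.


First, compute k:
rho_e / rho_r = 0.88 / 2.61 = 0.337164751
k = 25 + 10 * 0.337164751 = 28.37164751
Then, compute burden:
B = k * D / 1000 = 28.37164751 * 111 / 1000
= 3149.252874 / 1000
= 3.1493 m

3.1493 m


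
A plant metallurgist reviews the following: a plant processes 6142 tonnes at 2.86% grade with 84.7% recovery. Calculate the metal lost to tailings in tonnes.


26.8762 tonnes

Total metal in feed:
= 6142 * 2.86 / 100 = 175.6612 tonnes
Metal recovered:
= 175.6612 * 84.7 / 100 = 148.7850364 tonnes
Metal lost to tailings:
= 175.6612 - 148.7850364
= 26.8762 tonnes


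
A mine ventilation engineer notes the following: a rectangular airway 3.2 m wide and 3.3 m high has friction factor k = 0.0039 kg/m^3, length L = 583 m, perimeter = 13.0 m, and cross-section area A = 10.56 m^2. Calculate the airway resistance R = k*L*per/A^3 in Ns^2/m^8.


Compute the numerator:
k * L * per = 0.0039 * 583 * 13.0
= 29.5581
Compute the denominator:
A^3 = 10.56^3 = 1177.583616
Resistance:
R = 29.5581 / 1177.583616
= 0.0251 Ns^2/m^8

0.0251 Ns^2/m^8


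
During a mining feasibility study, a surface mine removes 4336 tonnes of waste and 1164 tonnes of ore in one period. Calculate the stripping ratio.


Stripping ratio = waste tonnage / ore tonnage
= 4336 / 1164
= 3.7251

3.7251


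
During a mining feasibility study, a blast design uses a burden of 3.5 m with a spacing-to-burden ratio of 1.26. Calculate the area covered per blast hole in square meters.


15.435 m^2

First, find the spacing:
Spacing = burden * ratio = 3.5 * 1.26
= 4.41 m
Then, calculate the area:
Area = burden * spacing = 3.5 * 4.41
= 15.435 m^2


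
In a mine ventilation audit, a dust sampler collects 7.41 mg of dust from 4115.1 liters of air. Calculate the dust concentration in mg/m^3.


Convert liters to m^3: 1 m^3 = 1000 L
Concentration = mass / volume * 1000
= 7.41 / 4115.1 * 1000
= 0.001800685281 * 1000
= 1.8007 mg/m^3

1.8007 mg/m^3


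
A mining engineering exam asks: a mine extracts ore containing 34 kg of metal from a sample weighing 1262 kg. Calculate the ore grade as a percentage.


Ore grade = (metal mass / ore mass) * 100
= (34 / 1262) * 100
= 0.02694136292 * 100
= 2.6941%

2.6941%


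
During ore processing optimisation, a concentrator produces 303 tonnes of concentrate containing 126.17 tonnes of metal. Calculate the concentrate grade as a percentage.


41.6403%

Grade = (metal in concentrate / concentrate mass) * 100
= (126.17 / 303) * 100
= 0.4164026403 * 100
= 41.6403%


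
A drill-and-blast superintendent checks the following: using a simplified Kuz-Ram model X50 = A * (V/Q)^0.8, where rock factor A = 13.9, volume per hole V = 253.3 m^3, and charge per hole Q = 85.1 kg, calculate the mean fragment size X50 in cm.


Compute V/Q:
V/Q = 253.3 / 85.1 = 2.976498237
Raise to the power 0.8:
(V/Q)^0.8 = 2.976498237^0.8 = 2.393120151
Multiply by A:
X50 = 13.9 * 2.393120151
= 33.2644 cm

33.2644 cm


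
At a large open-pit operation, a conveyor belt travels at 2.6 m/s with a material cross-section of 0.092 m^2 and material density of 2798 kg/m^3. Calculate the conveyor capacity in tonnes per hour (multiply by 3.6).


Volumetric flow = speed * area
= 2.6 * 0.092 = 0.2392 m^3/s
Mass flow = volumetric * density
= 0.2392 * 2798 = 669.2816 kg/s
Convert to t/h: multiply by 3.6
Capacity = 669.2816 * 3.6
= 2409.4138 t/h

2409.4138 t/h


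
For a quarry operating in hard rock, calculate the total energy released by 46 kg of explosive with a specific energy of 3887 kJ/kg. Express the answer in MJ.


178.802 MJ

Energy = mass * specific_energy / 1000
= 46 * 3887 / 1000
= 178802 / 1000
= 178.802 MJ


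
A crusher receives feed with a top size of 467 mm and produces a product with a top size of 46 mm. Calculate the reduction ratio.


10.1522

Reduction ratio = feed size / product size
= 467 / 46
= 10.1522


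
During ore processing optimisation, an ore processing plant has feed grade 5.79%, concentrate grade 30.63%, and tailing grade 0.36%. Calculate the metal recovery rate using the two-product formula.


94.8977%

Using the two-product formula:
R = 100 * c * (f - t) / (f * (c - t))
Numerator = 100 * 30.63 * (5.79 - 0.36)
= 100 * 30.63 * 5.43
= 16632.09
Denominator = 5.79 * (30.63 - 0.36)
= 5.79 * 30.27
= 175.2633
R = 16632.09 / 175.2633
= 94.8977%


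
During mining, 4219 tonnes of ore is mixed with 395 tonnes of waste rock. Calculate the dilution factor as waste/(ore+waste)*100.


Total material = ore + waste
= 4219 + 395 = 4614 tonnes
Dilution = waste / total * 100
= 395 / 4614 * 100
= 0.08560901604 * 100
= 8.5609%

8.5609%


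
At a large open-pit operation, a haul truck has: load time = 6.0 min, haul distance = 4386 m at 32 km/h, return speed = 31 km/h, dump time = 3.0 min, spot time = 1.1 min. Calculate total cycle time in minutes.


26.8128 min

Convert haul speed to m/min: 32 * 1000/60 = 533.3333333 m/min
Haul time = 4386 / 533.3333333 = 8.22375 min
Convert return speed to m/min: 31 * 1000/60 = 516.6666667 m/min
Return time = 4386 / 516.6666667 = 8.489032258 min
Total cycle time:
= 6.0 + 8.22375 + 3.0 + 8.489032258 + 1.1
= 26.8128 min


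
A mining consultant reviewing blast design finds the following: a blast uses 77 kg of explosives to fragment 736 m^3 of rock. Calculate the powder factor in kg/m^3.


0.1046 kg/m^3

Powder factor = explosive mass / rock volume
= 77 / 736
= 0.1046 kg/m^3


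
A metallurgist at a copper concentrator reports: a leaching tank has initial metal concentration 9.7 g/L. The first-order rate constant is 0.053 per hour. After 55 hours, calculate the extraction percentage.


94.5796%

Compute the exponent:
-k * t = -0.053 * 55 = -2.915
Remaining concentration:
C = 9.7 * exp(-2.915)
= 9.7 * 0.05420403103
= 0.525779101 g/L
Extracted = 9.7 - 0.525779101 = 9.174220899 g/L
Extraction % = 9.174220899 / 9.7 * 100
= 94.5796%


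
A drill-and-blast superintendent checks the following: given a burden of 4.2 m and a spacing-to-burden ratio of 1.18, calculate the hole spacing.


4.956 m

Spacing = burden * ratio
= 4.2 * 1.18
= 4.956 m


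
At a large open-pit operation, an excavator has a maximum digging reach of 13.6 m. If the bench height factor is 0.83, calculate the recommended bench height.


11.288 m

Bench height = reach * factor
= 13.6 * 0.83
= 11.288 m


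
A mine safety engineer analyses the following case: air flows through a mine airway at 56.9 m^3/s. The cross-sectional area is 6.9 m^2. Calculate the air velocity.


Velocity = flow rate / cross-sectional area
= 56.9 / 6.9
= 8.2464 m/s

8.2464 m/s


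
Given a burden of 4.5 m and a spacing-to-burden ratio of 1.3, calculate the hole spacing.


5.85 m

Spacing = burden * ratio
= 4.5 * 1.3
= 5.85 m


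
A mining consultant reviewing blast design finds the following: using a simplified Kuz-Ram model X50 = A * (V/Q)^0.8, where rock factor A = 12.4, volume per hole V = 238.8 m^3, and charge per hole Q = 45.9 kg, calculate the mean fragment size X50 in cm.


46.3873 cm

Compute V/Q:
V/Q = 238.8 / 45.9 = 5.202614379
Raise to the power 0.8:
(V/Q)^0.8 = 5.202614379^0.8 = 3.740910427
Multiply by A:
X50 = 12.4 * 3.740910427
= 46.3873 cm


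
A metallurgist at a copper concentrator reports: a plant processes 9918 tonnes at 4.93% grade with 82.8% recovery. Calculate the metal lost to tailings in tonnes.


84.1007 tonnes

Total metal in feed:
= 9918 * 4.93 / 100 = 488.9574 tonnes
Metal recovered:
= 488.9574 * 82.8 / 100 = 404.8567272 tonnes
Metal lost to tailings:
= 488.9574 - 404.8567272
= 84.1007 tonnes


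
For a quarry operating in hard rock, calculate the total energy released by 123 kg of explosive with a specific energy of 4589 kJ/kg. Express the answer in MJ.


Energy = mass * specific_energy / 1000
= 123 * 4589 / 1000
= 564447 / 1000
= 564.447 MJ

564.447 MJ


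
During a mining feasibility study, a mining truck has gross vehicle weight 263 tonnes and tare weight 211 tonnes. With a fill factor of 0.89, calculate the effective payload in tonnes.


Maximum payload = gross - tare
= 263 - 211 = 52 tonnes
Effective payload = max payload * fill factor
= 52 * 0.89
= 46.28 tonnes

46.28 tonnes


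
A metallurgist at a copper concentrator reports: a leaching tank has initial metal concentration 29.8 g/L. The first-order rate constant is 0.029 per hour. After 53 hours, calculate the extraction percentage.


Compute the exponent:
-k * t = -0.029 * 53 = -1.537
Remaining concentration:
C = 29.8 * exp(-1.537)
= 29.8 * 0.2150252104
= 6.40775127 g/L
Extracted = 29.8 - 6.40775127 = 23.39224873 g/L
Extraction % = 23.39224873 / 29.8 * 100
= 78.4975%

78.4975%


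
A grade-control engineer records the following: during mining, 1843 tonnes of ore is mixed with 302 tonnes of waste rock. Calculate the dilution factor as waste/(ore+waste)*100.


Total material = ore + waste
= 1843 + 302 = 2145 tonnes
Dilution = waste / total * 100
= 302 / 2145 * 100
= 0.1407925408 * 100
= 14.0793%

14.0793%


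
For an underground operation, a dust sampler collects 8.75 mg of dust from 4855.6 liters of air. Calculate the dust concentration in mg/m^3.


1.802 mg/m^3

Convert liters to m^3: 1 m^3 = 1000 L
Concentration = mass / volume * 1000
= 8.75 / 4855.6 * 1000
= 0.001802043002 * 1000
= 1.802 mg/m^3


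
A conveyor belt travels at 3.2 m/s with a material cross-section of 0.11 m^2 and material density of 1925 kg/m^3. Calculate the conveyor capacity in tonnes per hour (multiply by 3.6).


2439.36 t/h

Volumetric flow = speed * area
= 3.2 * 0.11 = 0.352 m^3/s
Mass flow = volumetric * density
= 0.352 * 1925 = 677.6 kg/s
Convert to t/h: multiply by 3.6
Capacity = 677.6 * 3.6
= 2439.36 t/h


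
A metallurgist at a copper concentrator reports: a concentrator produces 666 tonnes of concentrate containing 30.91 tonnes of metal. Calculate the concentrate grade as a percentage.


Grade = (metal in concentrate / concentrate mass) * 100
= (30.91 / 666) * 100
= 0.04641141141 * 100
= 4.6411%

4.6411%


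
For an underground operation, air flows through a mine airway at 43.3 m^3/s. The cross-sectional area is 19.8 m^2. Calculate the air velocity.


2.1869 m/s

Velocity = flow rate / cross-sectional area
= 43.3 / 19.8
= 2.1869 m/s


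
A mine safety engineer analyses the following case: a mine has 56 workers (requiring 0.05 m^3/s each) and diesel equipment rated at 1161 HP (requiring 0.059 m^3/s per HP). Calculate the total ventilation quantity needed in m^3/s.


Airflow for workers:
Q_people = 56 * 0.05 = 2.8 m^3/s
Airflow for diesel equipment:
Q_diesel = 1161 * 0.059 = 68.499 m^3/s
Total ventilation:
Q_total = 2.8 + 68.499
= 71.299 m^3/s

71.299 m^3/s


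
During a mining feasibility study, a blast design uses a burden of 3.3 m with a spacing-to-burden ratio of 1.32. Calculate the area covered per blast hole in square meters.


14.3748 m^2

First, find the spacing:
Spacing = burden * ratio = 3.3 * 1.32
= 4.356 m
Then, calculate the area:
Area = burden * spacing = 3.3 * 4.356
= 14.3748 m^2


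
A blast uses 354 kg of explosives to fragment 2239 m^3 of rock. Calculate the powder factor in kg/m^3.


Powder factor = explosive mass / rock volume
= 354 / 2239
= 0.1581 kg/m^3

0.1581 kg/m^3


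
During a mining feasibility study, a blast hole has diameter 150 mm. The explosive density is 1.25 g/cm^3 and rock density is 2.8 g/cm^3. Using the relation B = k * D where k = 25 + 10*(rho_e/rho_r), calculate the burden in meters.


First, compute k:
rho_e / rho_r = 1.25 / 2.8 = 0.4464285714
k = 25 + 10 * 0.4464285714 = 29.46428571
Then, compute burden:
B = k * D / 1000 = 29.46428571 * 150 / 1000
= 4419.642857 / 1000
= 4.4196 m

4.4196 m


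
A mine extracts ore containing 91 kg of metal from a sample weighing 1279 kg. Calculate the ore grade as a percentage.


Ore grade = (metal mass / ore mass) * 100
= (91 / 1279) * 100
= 0.07114933542 * 100
= 7.1149%

7.1149%


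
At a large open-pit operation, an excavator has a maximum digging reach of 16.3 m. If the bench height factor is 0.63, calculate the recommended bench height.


Bench height = reach * factor
= 16.3 * 0.63
= 10.269 m

10.269 m


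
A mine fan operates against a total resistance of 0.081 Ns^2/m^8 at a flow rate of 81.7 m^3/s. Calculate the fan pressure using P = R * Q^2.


Compute Q^2:
Q^2 = 81.7^2 = 6674.89
Compute pressure:
P = R * Q^2 = 0.081 * 6674.89
= 540.6661 Pa

540.6661 Pa


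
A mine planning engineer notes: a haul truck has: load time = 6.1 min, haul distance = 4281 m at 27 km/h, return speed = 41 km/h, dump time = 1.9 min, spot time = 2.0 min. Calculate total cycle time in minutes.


25.7782 min

Convert haul speed to m/min: 27 * 1000/60 = 450 m/min
Haul time = 4281 / 450 = 9.513333333 min
Convert return speed to m/min: 41 * 1000/60 = 683.3333333 m/min
Return time = 4281 / 683.3333333 = 6.264878049 min
Total cycle time:
= 6.1 + 9.513333333 + 1.9 + 6.264878049 + 2.0
= 25.7782 min


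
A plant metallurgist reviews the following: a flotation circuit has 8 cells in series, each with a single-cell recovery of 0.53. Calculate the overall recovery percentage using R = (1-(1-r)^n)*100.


Complement of single-cell recovery:
1 - r = 1 - 0.53 = 0.47
Raise to power n:
(1 - r)^8 = 0.47^8 = 0.002381128666
Overall recovery:
R = (1 - 0.002381128666) * 100
= 99.7619%

99.7619%


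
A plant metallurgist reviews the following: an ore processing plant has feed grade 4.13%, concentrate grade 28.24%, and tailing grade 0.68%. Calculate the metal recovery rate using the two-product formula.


Using the two-product formula:
R = 100 * c * (f - t) / (f * (c - t))
Numerator = 100 * 28.24 * (4.13 - 0.68)
= 100 * 28.24 * 3.45
= 9742.8
Denominator = 4.13 * (28.24 - 0.68)
= 4.13 * 27.56
= 113.8228
R = 9742.8 / 113.8228
= 85.5962%

85.5962%


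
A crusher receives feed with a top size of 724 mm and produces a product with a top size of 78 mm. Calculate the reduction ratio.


9.2821

Reduction ratio = feed size / product size
= 724 / 78
= 9.2821


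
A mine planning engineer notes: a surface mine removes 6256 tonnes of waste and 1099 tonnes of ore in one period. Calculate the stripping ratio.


Stripping ratio = waste tonnage / ore tonnage
= 6256 / 1099
= 5.6924

5.6924


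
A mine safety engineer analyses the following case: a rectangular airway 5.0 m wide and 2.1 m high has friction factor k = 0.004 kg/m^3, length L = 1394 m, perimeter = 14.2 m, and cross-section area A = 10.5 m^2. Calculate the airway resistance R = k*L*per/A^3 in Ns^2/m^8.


0.0684 Ns^2/m^8

Compute the numerator:
k * L * per = 0.004 * 1394 * 14.2
= 79.1792
Compute the denominator:
A^3 = 10.5^3 = 1157.625
Resistance:
R = 79.1792 / 1157.625
= 0.0684 Ns^2/m^8


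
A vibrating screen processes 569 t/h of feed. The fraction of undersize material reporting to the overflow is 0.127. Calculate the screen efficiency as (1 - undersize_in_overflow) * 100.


87.3%

Screen efficiency = (1 - fraction of undersize in overflow) * 100
= (1 - 0.127) * 100
= 0.873 * 100
= 87.3%


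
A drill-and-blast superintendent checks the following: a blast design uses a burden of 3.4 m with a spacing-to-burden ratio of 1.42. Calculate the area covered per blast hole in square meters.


16.4152 m^2

First, find the spacing:
Spacing = burden * ratio = 3.4 * 1.42
= 4.828 m
Then, calculate the area:
Area = burden * spacing = 3.4 * 4.828
= 16.4152 m^2


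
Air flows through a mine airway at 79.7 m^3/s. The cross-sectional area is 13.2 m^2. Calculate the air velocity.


Velocity = flow rate / cross-sectional area
= 79.7 / 13.2
= 6.0379 m/s

6.0379 m/s


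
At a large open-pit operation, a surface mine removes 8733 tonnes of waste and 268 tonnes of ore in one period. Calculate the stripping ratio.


32.5858

Stripping ratio = waste tonnage / ore tonnage
= 8733 / 268
= 32.5858


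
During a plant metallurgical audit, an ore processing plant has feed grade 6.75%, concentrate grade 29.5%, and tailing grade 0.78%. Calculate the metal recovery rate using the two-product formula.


90.8465%

Using the two-product formula:
R = 100 * c * (f - t) / (f * (c - t))
Numerator = 100 * 29.5 * (6.75 - 0.78)
= 100 * 29.5 * 5.97
= 17611.5
Denominator = 6.75 * (29.5 - 0.78)
= 6.75 * 28.72
= 193.86
R = 17611.5 / 193.86
= 90.8465%


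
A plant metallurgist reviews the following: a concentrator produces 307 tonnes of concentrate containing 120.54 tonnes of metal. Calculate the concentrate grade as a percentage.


39.2638%

Grade = (metal in concentrate / concentrate mass) * 100
= (120.54 / 307) * 100
= 0.3926384365 * 100
= 39.2638%


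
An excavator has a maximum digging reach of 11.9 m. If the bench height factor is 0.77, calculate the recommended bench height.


9.163 m

Bench height = reach * factor
= 11.9 * 0.77
= 9.163 m


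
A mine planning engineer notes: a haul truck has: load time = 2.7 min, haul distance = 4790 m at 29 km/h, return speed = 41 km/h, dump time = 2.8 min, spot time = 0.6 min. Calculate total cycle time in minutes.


Convert haul speed to m/min: 29 * 1000/60 = 483.3333333 m/min
Haul time = 4790 / 483.3333333 = 9.910344828 min
Convert return speed to m/min: 41 * 1000/60 = 683.3333333 m/min
Return time = 4790 / 683.3333333 = 7.009756098 min
Total cycle time:
= 2.7 + 9.910344828 + 2.8 + 7.009756098 + 0.6
= 23.0201 min

23.0201 min


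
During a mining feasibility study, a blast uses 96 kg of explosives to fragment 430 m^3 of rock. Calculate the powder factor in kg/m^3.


Powder factor = explosive mass / rock volume
= 96 / 430
= 0.2233 kg/m^3

0.2233 kg/m^3


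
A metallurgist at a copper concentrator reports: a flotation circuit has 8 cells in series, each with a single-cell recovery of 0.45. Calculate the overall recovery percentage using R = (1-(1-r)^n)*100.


99.1627%

Complement of single-cell recovery:
1 - r = 1 - 0.45 = 0.55
Raise to power n:
(1 - r)^8 = 0.55^8 = 0.008373393789
Overall recovery:
R = (1 - 0.008373393789) * 100
= 99.1627%


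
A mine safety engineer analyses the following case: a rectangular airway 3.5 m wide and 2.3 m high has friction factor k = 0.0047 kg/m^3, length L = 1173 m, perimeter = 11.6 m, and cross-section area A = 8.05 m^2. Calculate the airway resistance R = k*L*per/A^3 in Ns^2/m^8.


Compute the numerator:
k * L * per = 0.0047 * 1173 * 11.6
= 63.95196
Compute the denominator:
A^3 = 8.05^3 = 521.660125
Resistance:
R = 63.95196 / 521.660125
= 0.1226 Ns^2/m^8

0.1226 Ns^2/m^8


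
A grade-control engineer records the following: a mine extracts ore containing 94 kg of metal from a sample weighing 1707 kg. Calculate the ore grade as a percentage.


5.5067%

Ore grade = (metal mass / ore mass) * 100
= (94 / 1707) * 100
= 0.05506736965 * 100
= 5.5067%


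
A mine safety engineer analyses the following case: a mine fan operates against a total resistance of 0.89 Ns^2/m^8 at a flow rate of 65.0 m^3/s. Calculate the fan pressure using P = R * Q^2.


3760.25 Pa

Compute Q^2:
Q^2 = 65.0^2 = 4225.0
Compute pressure:
P = R * Q^2 = 0.89 * 4225.0
= 3760.25 Pa


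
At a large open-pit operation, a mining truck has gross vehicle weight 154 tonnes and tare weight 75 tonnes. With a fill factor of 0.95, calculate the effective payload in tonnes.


75.05 tonnes

Maximum payload = gross - tare
= 154 - 75 = 79 tonnes
Effective payload = max payload * fill factor
= 79 * 0.95
= 75.05 tonnes


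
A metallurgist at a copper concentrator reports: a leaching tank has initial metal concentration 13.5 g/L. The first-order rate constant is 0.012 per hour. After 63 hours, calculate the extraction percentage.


53.0459%

Compute the exponent:
-k * t = -0.012 * 63 = -0.756
Remaining concentration:
C = 13.5 * exp(-0.756)
= 13.5 * 0.469540839
= 6.338801327 g/L
Extracted = 13.5 - 6.338801327 = 7.161198673 g/L
Extraction % = 7.161198673 / 13.5 * 100
= 53.0459%


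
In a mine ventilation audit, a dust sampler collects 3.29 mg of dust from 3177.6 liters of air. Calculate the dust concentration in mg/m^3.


1.0354 mg/m^3

Convert liters to m^3: 1 m^3 = 1000 L
Concentration = mass / volume * 1000
= 3.29 / 3177.6 * 1000
= 0.001035372608 * 1000
= 1.0354 mg/m^3


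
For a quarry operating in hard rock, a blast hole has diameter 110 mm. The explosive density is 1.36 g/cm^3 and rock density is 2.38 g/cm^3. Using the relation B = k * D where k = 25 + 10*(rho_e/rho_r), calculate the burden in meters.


First, compute k:
rho_e / rho_r = 1.36 / 2.38 = 0.5714285714
k = 25 + 10 * 0.5714285714 = 30.71428571
Then, compute burden:
B = k * D / 1000 = 30.71428571 * 110 / 1000
= 3378.571429 / 1000
= 3.3786 m

3.3786 m


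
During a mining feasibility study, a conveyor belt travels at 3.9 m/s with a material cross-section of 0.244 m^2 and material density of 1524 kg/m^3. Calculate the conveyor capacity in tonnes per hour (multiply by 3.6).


Volumetric flow = speed * area
= 3.9 * 0.244 = 0.9516 m^3/s
Mass flow = volumetric * density
= 0.9516 * 1524 = 1450.2384 kg/s
Convert to t/h: multiply by 3.6
Capacity = 1450.2384 * 3.6
= 5220.8582 t/h

5220.8582 t/h


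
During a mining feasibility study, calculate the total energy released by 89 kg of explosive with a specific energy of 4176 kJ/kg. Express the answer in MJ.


Energy = mass * specific_energy / 1000
= 89 * 4176 / 1000
= 371664 / 1000
= 371.664 MJ

371.664 MJ


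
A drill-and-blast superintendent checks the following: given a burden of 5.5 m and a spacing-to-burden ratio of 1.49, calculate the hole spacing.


Spacing = burden * ratio
= 5.5 * 1.49
= 8.195 m

8.195 m


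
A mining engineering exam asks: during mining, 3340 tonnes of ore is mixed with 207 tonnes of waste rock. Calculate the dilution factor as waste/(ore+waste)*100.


Total material = ore + waste
= 3340 + 207 = 3547 tonnes
Dilution = waste / total * 100
= 207 / 3547 * 100
= 0.05835917677 * 100
= 5.8359%

5.8359%


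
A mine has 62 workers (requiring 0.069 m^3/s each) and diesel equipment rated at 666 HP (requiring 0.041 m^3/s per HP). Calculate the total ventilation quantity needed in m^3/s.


31.584 m^3/s

Airflow for workers:
Q_people = 62 * 0.069 = 4.278 m^3/s
Airflow for diesel equipment:
Q_diesel = 666 * 0.041 = 27.306 m^3/s
Total ventilation:
Q_total = 4.278 + 27.306
= 31.584 m^3/s


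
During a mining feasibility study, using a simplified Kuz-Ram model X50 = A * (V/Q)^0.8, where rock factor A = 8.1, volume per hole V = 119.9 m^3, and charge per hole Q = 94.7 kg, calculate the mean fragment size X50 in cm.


Compute V/Q:
V/Q = 119.9 / 94.7 = 1.266103485
Raise to the power 0.8:
(V/Q)^0.8 = 1.266103485^0.8 = 1.20774532
Multiply by A:
X50 = 8.1 * 1.20774532
= 9.7827 cm

9.7827 cm


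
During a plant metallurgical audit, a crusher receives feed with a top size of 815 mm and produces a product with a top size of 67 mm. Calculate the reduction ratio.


12.1642

Reduction ratio = feed size / product size
= 815 / 67
= 12.1642


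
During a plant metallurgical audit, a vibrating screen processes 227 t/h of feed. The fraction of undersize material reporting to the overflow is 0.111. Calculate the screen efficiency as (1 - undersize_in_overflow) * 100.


88.9%

Screen efficiency = (1 - fraction of undersize in overflow) * 100
= (1 - 0.111) * 100
= 0.889 * 100
= 88.9%


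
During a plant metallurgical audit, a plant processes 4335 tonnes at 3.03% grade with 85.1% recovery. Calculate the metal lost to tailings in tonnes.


19.5712 tonnes

Total metal in feed:
= 4335 * 3.03 / 100 = 131.3505 tonnes
Metal recovered:
= 131.3505 * 85.1 / 100 = 111.7792755 tonnes
Metal lost to tailings:
= 131.3505 - 111.7792755
= 19.5712 tonnes


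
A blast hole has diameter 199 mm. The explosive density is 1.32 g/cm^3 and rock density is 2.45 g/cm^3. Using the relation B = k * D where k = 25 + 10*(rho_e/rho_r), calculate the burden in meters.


First, compute k:
rho_e / rho_r = 1.32 / 2.45 = 0.5387755102
k = 25 + 10 * 0.5387755102 = 30.3877551
Then, compute burden:
B = k * D / 1000 = 30.3877551 * 199 / 1000
= 6047.163265 / 1000
= 6.0472 m

6.0472 m


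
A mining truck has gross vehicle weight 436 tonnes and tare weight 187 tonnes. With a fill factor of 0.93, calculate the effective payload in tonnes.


Maximum payload = gross - tare
= 436 - 187 = 249 tonnes
Effective payload = max payload * fill factor
= 249 * 0.93
= 231.57 tonnes

231.57 tonnes
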